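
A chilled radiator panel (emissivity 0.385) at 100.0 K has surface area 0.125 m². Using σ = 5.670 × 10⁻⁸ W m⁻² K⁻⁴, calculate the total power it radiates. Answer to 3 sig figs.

P ≈ 0.273 W

Area A = 0.125 m².
P = εσAT⁴ = 0.385 × 5.670×10⁻⁸ × 0.125 × (100.0)⁴ = 0.273 W.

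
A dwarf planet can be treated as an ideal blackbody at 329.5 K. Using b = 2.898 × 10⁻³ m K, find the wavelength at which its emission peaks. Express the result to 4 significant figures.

λ_max ≈ 8.795 μm

Wien's displacement law: λ_max = b/T = (2.898×10⁻³ m·K)/(329.5 K) = 8.7951×10⁻⁶ m.
That is 8.795 μm, in the infrared range.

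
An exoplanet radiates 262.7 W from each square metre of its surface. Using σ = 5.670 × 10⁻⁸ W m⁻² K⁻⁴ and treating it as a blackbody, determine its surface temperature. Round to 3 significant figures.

T ≈ 261 K

I = σT⁴, so T = (I/σ)^(1/4) = (262.7/(5.670×10⁻⁸))^(1/4) = 261 K.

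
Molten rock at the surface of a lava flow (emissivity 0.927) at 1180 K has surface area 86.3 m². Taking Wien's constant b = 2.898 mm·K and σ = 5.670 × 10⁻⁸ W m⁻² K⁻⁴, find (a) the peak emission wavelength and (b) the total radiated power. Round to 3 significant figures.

λ_max ≈ 2.46 μm; P ≈ 8.79×10⁶ W

(a) λ_max = b/T = 2.898×10⁻³/1180 = 2.456×10⁻⁶ m = 2.46 μm.
Area A = 86.3 m².
(b) P = εσAT⁴ = 0.927×5.670×10⁻⁸×86.3×(1180)⁴ = 8.79×10⁶ W.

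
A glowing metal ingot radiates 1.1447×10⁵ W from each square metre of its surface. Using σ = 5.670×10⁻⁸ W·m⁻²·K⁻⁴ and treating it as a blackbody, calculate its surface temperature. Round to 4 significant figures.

T ≈ 1192 K

I = σT⁴, so T = (I/σ)^(1/4) = (1.1447×10⁵/(5.670×10⁻⁸))^(1/4) = 1192 K.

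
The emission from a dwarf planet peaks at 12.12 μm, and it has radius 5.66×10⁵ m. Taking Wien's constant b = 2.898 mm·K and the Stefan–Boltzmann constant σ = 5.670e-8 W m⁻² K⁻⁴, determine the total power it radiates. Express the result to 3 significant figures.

Wien's law: T = b/λ_max = 2.898×10⁻³/1.212×10⁻⁵ = 239.109 K.
Surface area A = 4πR² = 4π(5.66×10⁵ m)² = 4.02571×10¹² m².
Then P = σAT⁴ = 5.670×10⁻⁸×4.02571×10¹²×(239.109)⁴ = 7.46×10¹⁴ W.

P ≈ 7.46×10¹⁴ W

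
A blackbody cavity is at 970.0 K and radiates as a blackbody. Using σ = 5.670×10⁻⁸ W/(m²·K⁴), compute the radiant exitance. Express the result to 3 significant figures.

I ≈ 5.02×10⁴ W/m²

Stefan–Boltzmann: I = σT⁴ = 5.670×10⁻⁸ × (970.0)⁴ = 5.02×10⁴ W/m².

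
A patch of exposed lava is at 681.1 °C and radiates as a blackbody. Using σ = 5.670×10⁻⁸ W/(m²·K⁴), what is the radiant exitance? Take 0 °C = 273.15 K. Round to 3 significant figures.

T = 681.1 °C + 273.15 = 954.25 K.
Stefan–Boltzmann: I = σT⁴ = 5.670×10⁻⁸ × (954.25)⁴ = 4.70×10⁴ W/m².

I ≈ 4.70×10⁴ W/m²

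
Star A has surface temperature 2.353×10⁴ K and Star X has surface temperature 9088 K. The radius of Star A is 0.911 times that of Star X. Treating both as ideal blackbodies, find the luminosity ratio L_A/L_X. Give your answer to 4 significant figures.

L_A/L_X ≈ 37.30

L ∝ R²T⁴, so L_A/L_X = (R_A/R_X)²(T_A/T_X)⁴ = (0.911)² × (2.353×10⁴/9088)⁴ = 0.829921 × 44.9381 = 37.30.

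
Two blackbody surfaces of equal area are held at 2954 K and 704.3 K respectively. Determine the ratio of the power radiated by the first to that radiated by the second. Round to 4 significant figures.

With equal areas, P₁/P₂ = (T₁/T₂)⁴ = (2954/704.3)⁴ = 309.5.

P₁/P₂ ≈ 309.5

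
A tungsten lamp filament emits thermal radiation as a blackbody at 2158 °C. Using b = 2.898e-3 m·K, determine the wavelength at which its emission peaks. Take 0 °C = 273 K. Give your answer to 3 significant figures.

T = 2158 °C + 273 = 2431 K.
Wien's displacement law: λ_max = b/T = (2.898×10⁻³ m·K)/(2431 K) = 1.192×10⁻⁶ m.
That is 1.19×10³ nm, in the infrared range.

λ_max ≈ 1.19×10³ nm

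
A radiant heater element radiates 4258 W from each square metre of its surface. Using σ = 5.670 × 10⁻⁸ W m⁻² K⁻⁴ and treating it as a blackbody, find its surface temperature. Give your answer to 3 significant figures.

I = σT⁴, so T = (I/σ)^(1/4) = (4258/(5.670×10⁻⁸))^(1/4) = 523 K.

T ≈ 523 K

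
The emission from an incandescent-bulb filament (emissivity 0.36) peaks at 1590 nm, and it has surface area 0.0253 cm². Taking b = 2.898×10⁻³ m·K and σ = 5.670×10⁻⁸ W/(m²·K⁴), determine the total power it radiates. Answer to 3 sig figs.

Wien's law: T = b/λ_max = 2.898×10⁻³/1.590×10⁻⁶ = 1822.64 K.
Area A = 0.0253 cm² = 2.53×10⁻⁶ m².
Then P = εσAT⁴ = 0.36×5.670×10⁻⁸×2.53×10⁻⁶×(1822.64)⁴ = 0.570 W.

P ≈ 0.570 W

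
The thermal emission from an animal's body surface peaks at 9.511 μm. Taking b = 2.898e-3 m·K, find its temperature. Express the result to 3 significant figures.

T ≈ 305 K

Wien's law gives T = b/λ_max = (2.898×10⁻³ m·K)/(9.511×10⁻⁶ m) = 305 K.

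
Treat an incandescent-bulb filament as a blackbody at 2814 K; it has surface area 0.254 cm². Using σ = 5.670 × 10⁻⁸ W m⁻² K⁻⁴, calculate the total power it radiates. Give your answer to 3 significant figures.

P ≈ 90.3 W

Area A = 0.254 cm² = 2.54×10⁻⁵ m².
P = σAT⁴ = 5.670×10⁻⁸ × 2.54×10⁻⁵ × (2814)⁴ = 90.3 W.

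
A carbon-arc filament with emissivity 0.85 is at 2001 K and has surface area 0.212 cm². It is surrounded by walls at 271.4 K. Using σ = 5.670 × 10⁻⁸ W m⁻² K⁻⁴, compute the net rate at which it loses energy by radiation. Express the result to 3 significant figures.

Net loss ≈ 16.4 W

Area A = 0.212 cm² = 2.12×10⁻⁵ m².
Net radiated power P_net = εσA(T⁴ − T₀⁴) = 0.85×5.670×10⁻⁸×2.12×10⁻⁵×(2001⁴ − 271.4⁴).
T⁴ − T₀⁴ = 1.60320×10¹³ − 5.42550×10⁹ = 1.60266×10¹³ K⁴, so P_net = 16.4 W.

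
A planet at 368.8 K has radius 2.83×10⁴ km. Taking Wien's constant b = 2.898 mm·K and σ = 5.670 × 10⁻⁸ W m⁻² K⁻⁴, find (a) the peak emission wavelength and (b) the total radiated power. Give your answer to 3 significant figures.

(a) λ_max = b/T = 2.898×10⁻³/368.8 = 7.858×10⁻⁶ m = 7.86 μm.
Surface area A = 4πR² = 4π(2.83×10⁷ m)² = 1.00643×10¹⁶ m².
(b) P = σAT⁴ = 5.670×10⁻⁸×1.00643×10¹⁶×(368.8)⁴ = 1.06×10¹⁹ W.

λ_max ≈ 7.86 μm; P ≈ 1.06×10¹⁹ W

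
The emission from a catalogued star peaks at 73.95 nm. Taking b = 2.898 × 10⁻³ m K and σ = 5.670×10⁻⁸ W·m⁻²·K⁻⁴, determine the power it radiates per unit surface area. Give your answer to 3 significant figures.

I ≈ 1.34×10¹¹ W/m²

Wien's law: T = b/λ_max = 2.898×10⁻³/7.395×10⁻⁸ = 39188.6 K.
Then I = σT⁴ = 5.670×10⁻⁸×(39188.6)⁴ = 1.34×10¹¹ W/m².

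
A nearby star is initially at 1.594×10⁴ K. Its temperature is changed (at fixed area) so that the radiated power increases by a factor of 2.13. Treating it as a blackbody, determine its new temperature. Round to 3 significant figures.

T₂ ≈ 1.93×10⁴ K

P ∝ T⁴, so T₂/T₁ = (P₂/P₁)^(1/4) = (2.13)^(1/4) = 1.20808.
T₂ = 1.594×10⁴ × 1.20808 = 1.93×10⁴ K.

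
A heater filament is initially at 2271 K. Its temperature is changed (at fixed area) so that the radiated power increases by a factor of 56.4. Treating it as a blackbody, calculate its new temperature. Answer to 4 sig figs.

P ∝ T⁴, so T₂/T₁ = (P₂/P₁)^(1/4) = (56.4)^(1/4) = 2.74044.
T₂ = 2271 × 2.74044 = 6224 K.

T₂ ≈ 6224 K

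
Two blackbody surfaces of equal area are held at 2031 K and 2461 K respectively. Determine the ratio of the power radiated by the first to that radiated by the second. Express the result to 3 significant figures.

With equal areas, P₁/P₂ = (T₁/T₂)⁴ = (2031/2461)⁴ = 0.464.

P₁/P₂ ≈ 0.464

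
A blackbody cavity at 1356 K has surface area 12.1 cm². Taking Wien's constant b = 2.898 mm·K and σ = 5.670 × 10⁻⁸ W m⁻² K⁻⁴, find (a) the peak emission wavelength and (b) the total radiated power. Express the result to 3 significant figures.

(a) λ_max = b/T = 2.898×10⁻³/1356 = 2.137×10⁻⁶ m = 2.14 μm.
Area A = 12.1 cm² = 1.21×10⁻³ m².
(b) P = σAT⁴ = 5.670×10⁻⁸×1.21×10⁻³×(1356)⁴ = 232 W.

λ_max ≈ 2.14 μm; P ≈ 232 W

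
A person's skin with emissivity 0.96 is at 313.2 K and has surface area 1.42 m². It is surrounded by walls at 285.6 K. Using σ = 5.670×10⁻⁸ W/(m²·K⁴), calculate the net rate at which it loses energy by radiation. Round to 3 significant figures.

Area A = 1.42 m².
Net radiated power P_net = εσA(T⁴ − T₀⁴) = 0.96×5.670×10⁻⁸×1.42×(313.2⁴ − 285.6⁴).
T⁴ − T₀⁴ = 9.62248×10⁹ − 6.65323×10⁹ = 2.96925×10⁹ K⁴, so P_net = 230 W.

Net loss ≈ 230 W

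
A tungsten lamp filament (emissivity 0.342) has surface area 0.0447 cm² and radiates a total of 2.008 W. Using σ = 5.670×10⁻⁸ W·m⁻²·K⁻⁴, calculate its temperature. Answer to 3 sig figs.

Area A = 0.0447 cm² = 4.47×10⁻⁶ m².
P = εσAT⁴ ⇒ T = (P/(εσA))^(1/4) = (2.008/(0.342×5.670×10⁻⁸×4.47×10⁻⁶))^(1/4) = 2.19×10³ K.

T ≈ 2.19×10³ K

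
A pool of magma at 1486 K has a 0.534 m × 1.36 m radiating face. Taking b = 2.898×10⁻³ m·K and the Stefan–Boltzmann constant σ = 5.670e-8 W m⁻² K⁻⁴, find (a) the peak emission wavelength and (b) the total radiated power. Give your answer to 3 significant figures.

(a) λ_max = b/T = 2.898×10⁻³/1486 = 1.950×10⁻⁶ m = 1.95×10³ nm.
Area A = 0.534 × 1.36 = 0.72624 m².
(b) P = σAT⁴ = 5.670×10⁻⁸×0.72624×(1486)⁴ = 2.01×10⁵ W.

λ_max ≈ 1.95×10³ nm; P ≈ 2.01×10⁵ W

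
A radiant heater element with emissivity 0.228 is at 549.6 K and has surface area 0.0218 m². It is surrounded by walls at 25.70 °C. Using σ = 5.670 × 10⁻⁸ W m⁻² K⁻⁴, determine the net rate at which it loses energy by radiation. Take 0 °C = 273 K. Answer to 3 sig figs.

Net loss ≈ 23.5 W

Surroundings: T = 25.70 °C + 273 = 298.70 K.
Area A = 0.0218 m².
Net radiated power P_net = εσA(T⁴ − T₀⁴) = 0.228×5.670×10⁻⁸×0.0218×(549.6⁴ − 298.70⁴).
T⁴ − T₀⁴ = 9.12403×10¹⁰ − 7.96051×10⁹ = 8.32798×10¹⁰ K⁴, so P_net = 23.5 W.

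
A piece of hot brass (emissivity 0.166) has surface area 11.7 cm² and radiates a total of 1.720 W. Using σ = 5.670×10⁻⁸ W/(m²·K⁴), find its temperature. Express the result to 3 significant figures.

T ≈ 629 K

Area A = 11.7 cm² = 1.17×10⁻³ m².
P = εσAT⁴ ⇒ T = (P/(εσA))^(1/4) = (1.720/(0.166×5.670×10⁻⁸×1.17×10⁻³))^(1/4) = 629 K.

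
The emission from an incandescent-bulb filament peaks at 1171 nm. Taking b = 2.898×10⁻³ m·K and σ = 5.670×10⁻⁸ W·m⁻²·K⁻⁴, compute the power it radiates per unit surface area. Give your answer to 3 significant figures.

Wien's law: T = b/λ_max = 2.898×10⁻³/1.171×10⁻⁶ = 2474.81 K.
Then I = σT⁴ = 5.670×10⁻⁸×(2474.81)⁴ = 2.13×10⁶ W/m².

I ≈ 2.13×10⁶ W/m²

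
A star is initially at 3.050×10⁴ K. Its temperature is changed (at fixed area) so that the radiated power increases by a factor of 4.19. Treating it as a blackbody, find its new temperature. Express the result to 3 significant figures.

T₂ ≈ 4.36×10⁴ K

P ∝ T⁴, so T₂/T₁ = (P₂/P₁)^(1/4) = (4.19)^(1/4) = 1.43072.
T₂ = 3.050×10⁴ × 1.43072 = 4.36×10⁴ K.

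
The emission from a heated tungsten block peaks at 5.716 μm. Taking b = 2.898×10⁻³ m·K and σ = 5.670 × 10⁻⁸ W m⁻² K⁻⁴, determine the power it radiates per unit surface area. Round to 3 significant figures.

Wien's law: T = b/λ_max = 2.898×10⁻³/5.716×10⁻⁶ = 506.998 K.
Then I = σT⁴ = 5.670×10⁻⁸×(506.998)⁴ = 3.75×10³ W/m².

I ≈ 3.75×10³ W/m²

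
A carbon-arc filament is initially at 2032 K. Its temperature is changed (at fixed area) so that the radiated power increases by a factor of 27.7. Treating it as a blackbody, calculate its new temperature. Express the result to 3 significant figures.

T₂ ≈ 4.66×10³ K

P ∝ T⁴, so T₂/T₁ = (P₂/P₁)^(1/4) = (27.7)^(1/4) = 2.29414.
T₂ = 2032 × 2.29414 = 4.66×10³ K.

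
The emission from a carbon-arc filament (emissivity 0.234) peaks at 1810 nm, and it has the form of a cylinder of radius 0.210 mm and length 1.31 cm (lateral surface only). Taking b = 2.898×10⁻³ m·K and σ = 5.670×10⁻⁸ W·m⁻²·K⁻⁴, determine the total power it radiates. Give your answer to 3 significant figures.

Wien's law: T = b/λ_max = 2.898×10⁻³/1.810×10⁻⁶ = 1601.10 K.
Lateral area A = 2πrL = 2π×2.10×10⁻⁴×0.0131 = 1.72850×10⁻⁵ m².
Then P = εσAT⁴ = 0.234×5.670×10⁻⁸×1.72850×10⁻⁵×(1601.10)⁴ = 1.51 W.

P ≈ 1.51 W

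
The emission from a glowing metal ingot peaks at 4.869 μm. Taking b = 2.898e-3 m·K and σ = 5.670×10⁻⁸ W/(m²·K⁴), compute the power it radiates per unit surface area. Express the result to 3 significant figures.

I ≈ 7.12×10³ W/m²

Wien's law: T = b/λ_max = 2.898×10⁻³/4.869×10⁻⁶ = 595.194 K.
Then I = σT⁴ = 5.670×10⁻⁸×(595.194)⁴ = 7.12×10³ W/m².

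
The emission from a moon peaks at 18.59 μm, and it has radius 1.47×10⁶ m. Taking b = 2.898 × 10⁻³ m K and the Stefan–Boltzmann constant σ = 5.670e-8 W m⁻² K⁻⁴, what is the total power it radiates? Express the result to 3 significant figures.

Wien's law: T = b/λ_max = 2.898×10⁻³/1.859×10⁻⁵ = 155.890 K.
Surface area A = 4πR² = 4π(1.47×10⁶ m)² = 2.71547×10¹³ m².
Then P = σAT⁴ = 5.670×10⁻⁸×2.71547×10¹³×(155.890)⁴ = 9.09×10¹⁴ W.

P ≈ 9.09×10¹⁴ W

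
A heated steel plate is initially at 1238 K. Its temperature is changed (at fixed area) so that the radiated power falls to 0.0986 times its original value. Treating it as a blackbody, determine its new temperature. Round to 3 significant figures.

T₂ ≈ 694 K

P ∝ T⁴, so T₂/T₁ = (P₂/P₁)^(1/4) = (0.0986)^(1/4) = 0.560363.
T₂ = 1238 × 0.560363 = 694 K.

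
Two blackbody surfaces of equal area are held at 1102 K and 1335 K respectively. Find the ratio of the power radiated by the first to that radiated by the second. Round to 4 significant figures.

With equal areas, P₁/P₂ = (T₁/T₂)⁴ = (1102/1335)⁴ = 0.4643.

P₁/P₂ ≈ 0.4643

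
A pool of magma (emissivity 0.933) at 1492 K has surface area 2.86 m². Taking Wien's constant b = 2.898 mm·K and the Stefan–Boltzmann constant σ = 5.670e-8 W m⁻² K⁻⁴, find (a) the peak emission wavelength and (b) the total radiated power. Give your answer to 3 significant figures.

(a) λ_max = b/T = 2.898×10⁻³/1492 = 1.942×10⁻⁶ m = 1.94×10³ nm.
Area A = 2.86 m².
(b) P = εσAT⁴ = 0.933×5.670×10⁻⁸×2.86×(1492)⁴ = 7.50×10⁵ W.

λ_max ≈ 1.94×10³ nm; P ≈ 7.50×10⁵ W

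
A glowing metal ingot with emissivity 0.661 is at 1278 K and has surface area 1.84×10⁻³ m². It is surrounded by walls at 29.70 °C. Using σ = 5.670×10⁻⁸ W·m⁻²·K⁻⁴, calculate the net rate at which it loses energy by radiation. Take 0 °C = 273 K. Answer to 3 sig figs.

Surroundings: T = 29.70 °C + 273 = 302.70 K.
Area A = 1.84×10⁻³ m².
Net radiated power P_net = εσA(T⁴ − T₀⁴) = 0.661×5.670×10⁻⁸×1.84×10⁻³×(1278⁴ − 302.70⁴).
T⁴ − T₀⁴ = 2.66762×10¹² − 8.39556×10⁹ = 2.65922×10¹² K⁴, so P_net = 183 W.

Net loss ≈ 183 W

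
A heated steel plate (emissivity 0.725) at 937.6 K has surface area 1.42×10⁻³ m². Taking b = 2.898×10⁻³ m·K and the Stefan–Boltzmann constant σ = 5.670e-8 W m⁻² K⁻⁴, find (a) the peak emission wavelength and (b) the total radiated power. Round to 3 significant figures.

λ_max ≈ 3.09 μm; P ≈ 45.1 W

(a) λ_max = b/T = 2.898×10⁻³/937.6 = 3.091×10⁻⁶ m = 3.09 μm.
Area A = 1.42×10⁻³ m².
(b) P = εσAT⁴ = 0.725×5.670×10⁻⁸×1.42×10⁻³×(937.6)⁴ = 45.1 W.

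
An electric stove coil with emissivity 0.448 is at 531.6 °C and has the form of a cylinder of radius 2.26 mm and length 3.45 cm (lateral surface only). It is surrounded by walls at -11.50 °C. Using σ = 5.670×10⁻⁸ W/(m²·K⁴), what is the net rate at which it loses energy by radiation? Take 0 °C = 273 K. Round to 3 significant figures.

T = 531.6 °C + 273 = 804.6 K.
Surroundings: T = -11.50 °C + 273 = 261.50 K.
Lateral area A = 2πrL = 2π×2.26×10⁻³×0.0345 = 4.89900×10⁻⁴ m².
Net radiated power P_net = εσA(T⁴ − T₀⁴) = 0.448×5.670×10⁻⁸×4.89900×10⁻⁴×(804.6⁴ − 261.50⁴).
T⁴ − T₀⁴ = 4.19102×10¹¹ − 4.67613×10⁹ = 4.14426×10¹¹ K⁴, so P_net = 5.16 W.

Net loss ≈ 5.16 W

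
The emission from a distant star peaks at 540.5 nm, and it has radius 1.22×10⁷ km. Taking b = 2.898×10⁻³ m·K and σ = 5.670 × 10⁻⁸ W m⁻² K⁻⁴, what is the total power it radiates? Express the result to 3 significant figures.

Wien's law: T = b/λ_max = 2.898×10⁻³/5.405×10⁻⁷ = 5361.70 K.
Surface area A = 4πR² = 4π(1.22×10¹⁰ m)² = 1.87038×10²¹ m².
Then P = σAT⁴ = 5.670×10⁻⁸×1.87038×10²¹×(5361.70)⁴ = 8.76×10²⁸ W.

P ≈ 8.76×10²⁸ W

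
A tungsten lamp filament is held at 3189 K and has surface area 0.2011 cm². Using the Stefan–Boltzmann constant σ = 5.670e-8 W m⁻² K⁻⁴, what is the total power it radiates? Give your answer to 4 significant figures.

Area A = 0.2011 cm² = 2.011×10⁻⁵ m².
P = σAT⁴ = 5.670×10⁻⁸ × 2.011×10⁻⁵ × (3189)⁴ = 117.9 W.

P ≈ 117.9 W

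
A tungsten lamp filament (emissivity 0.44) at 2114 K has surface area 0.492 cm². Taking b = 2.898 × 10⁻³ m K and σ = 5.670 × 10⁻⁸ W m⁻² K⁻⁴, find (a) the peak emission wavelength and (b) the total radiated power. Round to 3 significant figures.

(a) λ_max = b/T = 2.898×10⁻³/2114 = 1.371×10⁻⁶ m = 1.37×10³ nm.
Area A = 0.492 cm² = 4.92×10⁻⁵ m².
(b) P = εσAT⁴ = 0.44×5.670×10⁻⁸×4.92×10⁻⁵×(2114)⁴ = 24.5 W.

λ_max ≈ 1.37×10³ nm; P ≈ 24.5 W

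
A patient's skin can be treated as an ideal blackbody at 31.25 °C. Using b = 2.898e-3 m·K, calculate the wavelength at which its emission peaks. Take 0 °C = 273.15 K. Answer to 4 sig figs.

T = 31.25 °C + 273.15 = 304.40 K.
Wien's displacement law: λ_max = b/T = (2.898×10⁻³ m·K)/(304.40 K) = 9.5204×10⁻⁶ m.
That is 9.520 μm, in the infrared range.

λ_max ≈ 9.520 μm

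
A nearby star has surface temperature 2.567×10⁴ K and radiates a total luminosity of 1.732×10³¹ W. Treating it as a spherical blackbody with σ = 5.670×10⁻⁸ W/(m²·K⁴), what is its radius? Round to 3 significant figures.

L = 4πR²σT⁴ ⇒ R = √(L/(4πσT⁴)).
σT⁴ = 2.46199×10¹⁰ W/m², so R = √(1.732×10³¹/(4π×2.46199×10¹⁰)) = 7.48×10⁹ m.

R ≈ 7.48×10⁹ m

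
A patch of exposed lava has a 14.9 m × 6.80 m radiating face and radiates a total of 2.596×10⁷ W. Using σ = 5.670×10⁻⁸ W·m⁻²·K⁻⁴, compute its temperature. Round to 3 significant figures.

T ≈ 1.46×10³ K

Area A = 14.9 × 6.80 = 101.32 m².
P = σAT⁴ ⇒ T = (P/(σA))^(1/4) = (2.596×10⁷/(5.670×10⁻⁸×101.32))^(1/4) = 1.46×10³ K.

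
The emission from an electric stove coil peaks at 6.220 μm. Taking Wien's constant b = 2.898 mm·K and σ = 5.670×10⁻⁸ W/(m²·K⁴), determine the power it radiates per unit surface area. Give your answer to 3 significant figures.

Wien's law: T = b/λ_max = 2.898×10⁻³/6.220×10⁻⁶ = 465.916 K.
Then I = σT⁴ = 5.670×10⁻⁸×(465.916)⁴ = 2.67×10³ W/m².

I ≈ 2.67×10³ W/m²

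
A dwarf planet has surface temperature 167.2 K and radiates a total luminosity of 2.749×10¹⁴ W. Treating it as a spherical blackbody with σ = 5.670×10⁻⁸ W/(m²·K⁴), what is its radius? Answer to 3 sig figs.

R ≈ 7.03×10⁵ m

L = 4πR²σT⁴ ⇒ R = √(L/(4πσT⁴)).
σT⁴ = 44.3127 W/m², so R = √(2.749×10¹⁴/(4π×44.3127)) = 7.03×10⁵ m.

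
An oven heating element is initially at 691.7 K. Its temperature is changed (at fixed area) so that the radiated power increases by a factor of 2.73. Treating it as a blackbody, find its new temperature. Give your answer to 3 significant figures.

P ∝ T⁴, so T₂/T₁ = (P₂/P₁)^(1/4) = (2.73)^(1/4) = 1.28541.
T₂ = 691.7 × 1.28541 = 889 K.

T₂ ≈ 889 K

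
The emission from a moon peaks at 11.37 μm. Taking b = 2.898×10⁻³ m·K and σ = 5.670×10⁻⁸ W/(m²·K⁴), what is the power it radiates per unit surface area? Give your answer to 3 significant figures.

Wien's law: T = b/λ_max = 2.898×10⁻³/1.137×10⁻⁵ = 254.881 K.
Then I = σT⁴ = 5.670×10⁻⁸×(254.881)⁴ = 239 W/m².

I ≈ 239 W/m²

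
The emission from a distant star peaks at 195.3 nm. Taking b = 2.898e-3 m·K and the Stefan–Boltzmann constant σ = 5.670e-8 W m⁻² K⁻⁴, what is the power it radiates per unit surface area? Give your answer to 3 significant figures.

Wien's law: T = b/λ_max = 2.898×10⁻³/1.953×10⁻⁷ = 14838.7 K.
Then I = σT⁴ = 5.670×10⁻⁸×(14838.7)⁴ = 2.75×10⁹ W/m².

I ≈ 2.75×10⁹ W/m²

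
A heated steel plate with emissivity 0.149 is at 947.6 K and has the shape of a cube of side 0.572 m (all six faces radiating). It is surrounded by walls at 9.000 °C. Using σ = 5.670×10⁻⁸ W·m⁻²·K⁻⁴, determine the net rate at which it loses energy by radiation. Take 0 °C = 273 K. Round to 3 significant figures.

Net loss ≈ 1.33×10⁴ W

Surroundings: T = 9.000 °C + 273 = 282.000 K.
Area A = 6s² = 6×(0.572 m)² = 1.9631 m².
Net radiated power P_net = εσA(T⁴ − T₀⁴) = 0.149×5.670×10⁻⁸×1.9631×(947.6⁴ − 282.000⁴).
T⁴ − T₀⁴ = 8.06307×10¹¹ − 6.32407×10⁹ = 7.99983×10¹¹ K⁴, so P_net = 1.33×10⁴ W.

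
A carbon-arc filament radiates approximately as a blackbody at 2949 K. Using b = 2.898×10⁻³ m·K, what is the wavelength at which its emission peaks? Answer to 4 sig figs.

Wien's displacement law: λ_max = b/T = (2.898×10⁻³ m·K)/(2949 K) = 9.8271×10⁻⁷ m.
That is 0.9827 μm, in the infrared range.

λ_max ≈ 0.9827 μm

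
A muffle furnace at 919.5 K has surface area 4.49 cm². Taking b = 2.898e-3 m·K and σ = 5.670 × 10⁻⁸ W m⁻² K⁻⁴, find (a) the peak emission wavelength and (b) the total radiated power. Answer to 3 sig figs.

(a) λ_max = b/T = 2.898×10⁻³/919.5 = 3.152×10⁻⁶ m = 3.15 μm.
Area A = 4.49 cm² = 4.49×10⁻⁴ m².
(b) P = σAT⁴ = 5.670×10⁻⁸×4.49×10⁻⁴×(919.5)⁴ = 18.2 W.

λ_max ≈ 3.15 μm; P ≈ 18.2 W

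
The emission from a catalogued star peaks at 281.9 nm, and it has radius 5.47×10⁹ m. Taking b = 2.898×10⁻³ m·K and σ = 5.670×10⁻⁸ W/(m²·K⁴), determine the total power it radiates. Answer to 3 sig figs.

P ≈ 2.38×10²⁹ W

Wien's law: T = b/λ_max = 2.898×10⁻³/2.819×10⁻⁷ = 10280.2 K.
Surface area A = 4πR² = 4π(5.47×10⁹ m)² = 3.75997×10²⁰ m².
Then P = σAT⁴ = 5.670×10⁻⁸×3.75997×10²⁰×(10280.2)⁴ = 2.38×10²⁹ W.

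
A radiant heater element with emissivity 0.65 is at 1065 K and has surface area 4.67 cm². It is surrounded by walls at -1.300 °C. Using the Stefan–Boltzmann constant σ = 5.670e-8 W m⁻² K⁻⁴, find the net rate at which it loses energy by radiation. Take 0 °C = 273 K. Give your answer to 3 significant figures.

Net loss ≈ 22.0 W

Surroundings: T = -1.300 °C + 273 = 271.700 K.
Area A = 4.67 cm² = 4.67×10⁻⁴ m².
Net radiated power P_net = εσA(T⁴ − T₀⁴) = 0.65×5.670×10⁻⁸×4.67×10⁻⁴×(1065⁴ − 271.700⁴).
T⁴ − T₀⁴ = 1.28647×10¹² − 5.44952×10⁹ = 1.28102×10¹² K⁴, so P_net = 22.0 W.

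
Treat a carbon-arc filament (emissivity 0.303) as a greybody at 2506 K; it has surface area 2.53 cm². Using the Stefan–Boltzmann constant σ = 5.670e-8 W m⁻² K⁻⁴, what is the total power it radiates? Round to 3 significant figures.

Area A = 2.53 cm² = 2.53×10⁻⁴ m².
P = εσAT⁴ = 0.303 × 5.670×10⁻⁸ × 2.53×10⁻⁴ × (2506)⁴ = 171 W.

P ≈ 171 W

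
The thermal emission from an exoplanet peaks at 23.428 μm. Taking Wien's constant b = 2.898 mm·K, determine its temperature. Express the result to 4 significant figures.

Wien's law gives T = b/λ_max = (2.898×10⁻³ m·K)/(2.3428×10⁻⁵ m) = 123.7 K.

T ≈ 123.7 K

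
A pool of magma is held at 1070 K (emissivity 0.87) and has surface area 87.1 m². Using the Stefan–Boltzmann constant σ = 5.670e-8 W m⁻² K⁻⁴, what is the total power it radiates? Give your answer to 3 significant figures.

P ≈ 5.63×10⁶ W

Area A = 87.1 m².
P = εσAT⁴ = 0.87 × 5.670×10⁻⁸ × 87.1 × (1070)⁴ = 5.63×10⁶ W.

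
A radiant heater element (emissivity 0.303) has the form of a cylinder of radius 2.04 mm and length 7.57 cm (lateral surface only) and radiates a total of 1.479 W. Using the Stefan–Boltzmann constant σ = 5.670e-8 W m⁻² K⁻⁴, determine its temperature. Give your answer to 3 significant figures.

T ≈ 546 K

Lateral area A = 2πrL = 2π×2.04×10⁻³×0.0757 = 9.70300×10⁻⁴ m².
P = εσAT⁴ ⇒ T = (P/(εσA))^(1/4) = (1.479/(0.303×5.670×10⁻⁸×9.70300×10⁻⁴))^(1/4) = 546 K.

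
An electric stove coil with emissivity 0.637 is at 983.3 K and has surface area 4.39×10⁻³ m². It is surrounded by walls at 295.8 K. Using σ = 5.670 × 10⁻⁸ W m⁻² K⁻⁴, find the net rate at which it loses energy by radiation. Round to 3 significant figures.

Net loss ≈ 147 W

Area A = 4.39×10⁻³ m².
Net radiated power P_net = εσA(T⁴ − T₀⁴) = 0.637×5.670×10⁻⁸×4.39×10⁻³×(983.3⁴ − 295.8⁴).
T⁴ − T₀⁴ = 9.34855×10¹¹ − 7.65584×10⁹ = 9.27199×10¹¹ K⁴, so P_net = 147 W.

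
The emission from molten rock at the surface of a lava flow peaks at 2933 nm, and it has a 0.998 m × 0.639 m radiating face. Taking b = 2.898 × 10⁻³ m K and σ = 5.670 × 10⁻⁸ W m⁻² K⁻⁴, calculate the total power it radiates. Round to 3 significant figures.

P ≈ 3.45×10⁴ W

Wien's law: T = b/λ_max = 2.898×10⁻³/2.933×10⁻⁶ = 988.067 K.
Area A = 0.998 × 0.639 = 0.637722 m².
Then P = σAT⁴ = 5.670×10⁻⁸×0.637722×(988.067)⁴ = 3.45×10⁴ W.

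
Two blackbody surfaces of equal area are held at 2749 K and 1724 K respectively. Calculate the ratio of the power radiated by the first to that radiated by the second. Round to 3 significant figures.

P₁/P₂ ≈ 6.46

With equal areas, P₁/P₂ = (T₁/T₂)⁴ = (2749/1724)⁴ = 6.46.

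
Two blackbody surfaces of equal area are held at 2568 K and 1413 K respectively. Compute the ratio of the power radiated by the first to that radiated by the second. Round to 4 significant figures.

With equal areas, P₁/P₂ = (T₁/T₂)⁴ = (2568/1413)⁴ = 10.91.

P₁/P₂ ≈ 10.91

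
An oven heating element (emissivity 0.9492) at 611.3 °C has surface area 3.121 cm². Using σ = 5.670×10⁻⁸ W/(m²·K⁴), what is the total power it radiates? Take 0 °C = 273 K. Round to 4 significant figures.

P ≈ 10.27 W

T = 611.3 °C + 273 = 884.3 K.
Area A = 3.121 cm² = 3.121×10⁻⁴ m².
P = εσAT⁴ = 0.9492 × 5.670×10⁻⁸ × 3.121×10⁻⁴ × (884.3)⁴ = 10.27 W.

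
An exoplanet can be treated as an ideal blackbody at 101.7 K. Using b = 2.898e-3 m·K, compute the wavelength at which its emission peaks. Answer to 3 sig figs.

Wien's displacement law: λ_max = b/T = (2.898×10⁻³ m·K)/(101.7 K) = 2.850×10⁻⁵ m.
That is 28.5 μm, in the infrared range.

λ_max ≈ 28.5 μm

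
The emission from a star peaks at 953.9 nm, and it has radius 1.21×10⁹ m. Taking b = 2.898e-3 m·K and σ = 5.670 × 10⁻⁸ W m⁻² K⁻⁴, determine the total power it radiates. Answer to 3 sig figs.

Wien's law: T = b/λ_max = 2.898×10⁻³/9.539×10⁻⁷ = 3038.05 K.
Surface area A = 4πR² = 4π(1.21×10⁹ m)² = 1.83984×10¹⁹ m².
Then P = σAT⁴ = 5.670×10⁻⁸×1.83984×10¹⁹×(3038.05)⁴ = 8.89×10²⁵ W.

P ≈ 8.89×10²⁵ W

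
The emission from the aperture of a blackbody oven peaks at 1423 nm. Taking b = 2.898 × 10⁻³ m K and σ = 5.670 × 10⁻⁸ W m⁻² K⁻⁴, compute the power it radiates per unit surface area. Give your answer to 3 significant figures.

I ≈ 9.75×10⁵ W/m²

Wien's law: T = b/λ_max = 2.898×10⁻³/1.423×10⁻⁶ = 2036.54 K.
Then I = σT⁴ = 5.670×10⁻⁸×(2036.54)⁴ = 9.75×10⁵ W/m².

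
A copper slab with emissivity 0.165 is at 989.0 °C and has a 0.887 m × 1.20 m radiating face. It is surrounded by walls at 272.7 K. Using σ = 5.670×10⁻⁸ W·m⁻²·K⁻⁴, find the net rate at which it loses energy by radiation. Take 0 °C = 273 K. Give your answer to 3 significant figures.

Net loss ≈ 2.52×10⁴ W

T = 989.0 °C + 273 = 1262.0 K.
Area A = 0.887 × 1.20 = 1.0644 m².
Net radiated power P_net = εσA(T⁴ − T₀⁴) = 0.165×5.670×10⁻⁸×1.0644×(1262.0⁴ − 272.7⁴).
T⁴ − T₀⁴ = 2.53651×10¹² − 5.53020×10⁹ = 2.53098×10¹² K⁴, so P_net = 2.52×10⁴ W.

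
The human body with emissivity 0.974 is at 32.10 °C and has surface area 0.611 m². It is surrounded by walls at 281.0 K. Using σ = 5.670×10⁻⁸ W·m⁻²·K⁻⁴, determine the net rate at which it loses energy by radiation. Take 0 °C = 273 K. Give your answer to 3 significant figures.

Net loss ≈ 82.0 W

T = 32.10 °C + 273 = 305.10 K.
Area A = 0.611 m².
Net radiated power P_net = εσA(T⁴ − T₀⁴) = 0.974×5.670×10⁻⁸×0.611×(305.10⁴ − 281.0⁴).
T⁴ − T₀⁴ = 8.66501×10⁹ − 6.23484×10⁹ = 2.43017×10⁹ K⁴, so P_net = 82.0 W.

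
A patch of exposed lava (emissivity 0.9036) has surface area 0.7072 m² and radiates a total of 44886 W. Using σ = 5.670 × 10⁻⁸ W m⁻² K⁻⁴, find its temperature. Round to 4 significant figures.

T ≈ 1055 K

Area A = 0.7072 m².
P = εσAT⁴ ⇒ T = (P/(εσA))^(1/4) = (44886/(0.9036×5.670×10⁻⁸×0.7072))^(1/4) = 1055 K.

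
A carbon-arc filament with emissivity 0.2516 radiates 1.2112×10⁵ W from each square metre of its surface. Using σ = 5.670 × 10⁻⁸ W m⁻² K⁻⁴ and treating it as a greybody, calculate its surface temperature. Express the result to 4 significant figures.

I = εσT⁴, so T = (I/εσ)^(1/4) = (1.2112×10⁵/(0.2516×5.670×10⁻⁸))^(1/4) = 1707 K.

T ≈ 1707 K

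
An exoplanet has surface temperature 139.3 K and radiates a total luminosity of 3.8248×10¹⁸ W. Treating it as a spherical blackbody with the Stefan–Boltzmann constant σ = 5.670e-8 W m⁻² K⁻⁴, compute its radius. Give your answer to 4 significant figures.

R ≈ 1.194×10⁸ m

L = 4πR²σT⁴ ⇒ R = √(L/(4πσT⁴)).
σT⁴ = 21.3495 W/m², so R = √(3.8248×10¹⁸/(4π×21.3495)) = 1.194×10⁸ m.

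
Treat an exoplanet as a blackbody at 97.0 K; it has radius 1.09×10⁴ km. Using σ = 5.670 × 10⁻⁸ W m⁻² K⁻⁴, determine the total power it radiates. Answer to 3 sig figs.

Surface area A = 4πR² = 4π(1.09×10⁷ m)² = 1.49301×10¹⁵ m².
P = σAT⁴ = 5.670×10⁻⁸ × 1.49301×10¹⁵ × (97.0)⁴ = 7.49×10¹⁵ W.

P ≈ 7.49×10¹⁵ W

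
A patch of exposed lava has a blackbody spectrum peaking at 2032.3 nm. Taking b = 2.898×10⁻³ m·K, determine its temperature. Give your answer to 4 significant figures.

T ≈ 1426 K

Wien's law gives T = b/λ_max = (2.898×10⁻³ m·K)/(2.0323×10⁻⁶ m) = 1426 K.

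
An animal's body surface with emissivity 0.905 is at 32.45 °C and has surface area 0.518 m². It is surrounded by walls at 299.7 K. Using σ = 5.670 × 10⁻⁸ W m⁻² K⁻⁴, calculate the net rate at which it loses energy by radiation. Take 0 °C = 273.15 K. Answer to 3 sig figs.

T = 32.45 °C + 273.15 = 305.60 K.
Area A = 0.518 m².
Net radiated power P_net = εσA(T⁴ − T₀⁴) = 0.905×5.670×10⁻⁸×0.518×(305.60⁴ − 299.7⁴).
T⁴ − T₀⁴ = 8.72195×10⁹ − 8.06765×10⁹ = 6.54300×10⁸ K⁴, so P_net = 17.4 W.

Net loss ≈ 17.4 W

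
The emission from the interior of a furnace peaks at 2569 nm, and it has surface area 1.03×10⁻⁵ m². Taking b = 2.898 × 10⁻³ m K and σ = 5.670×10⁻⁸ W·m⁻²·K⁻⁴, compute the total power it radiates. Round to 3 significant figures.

P ≈ 0.946 W

Wien's law: T = b/λ_max = 2.898×10⁻³/2.569×10⁻⁶ = 1128.07 K.
Area A = 1.03×10⁻⁵ m².
Then P = σAT⁴ = 5.670×10⁻⁸×1.03×10⁻⁵×(1128.07)⁴ = 0.946 W.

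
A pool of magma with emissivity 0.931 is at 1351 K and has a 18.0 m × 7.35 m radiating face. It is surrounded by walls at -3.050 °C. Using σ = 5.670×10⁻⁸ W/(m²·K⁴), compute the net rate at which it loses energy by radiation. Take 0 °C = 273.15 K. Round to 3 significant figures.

Surroundings: T = -3.050 °C + 273.15 = 270.100 K.
Area A = 18.0 × 7.35 = 132.3 m².
Net radiated power P_net = εσA(T⁴ − T₀⁴) = 0.931×5.670×10⁻⁸×132.3×(1351⁴ − 270.100⁴).
T⁴ − T₀⁴ = 3.33136×10¹² − 5.32229×10⁹ = 3.32604×10¹² K⁴, so P_net = 2.32×10⁷ W.

Net loss ≈ 2.32×10⁷ W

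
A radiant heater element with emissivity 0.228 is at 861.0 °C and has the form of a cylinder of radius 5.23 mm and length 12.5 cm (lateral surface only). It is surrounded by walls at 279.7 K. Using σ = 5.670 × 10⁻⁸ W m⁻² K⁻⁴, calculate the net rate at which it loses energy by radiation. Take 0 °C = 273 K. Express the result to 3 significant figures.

T = 861.0 °C + 273 = 1134.0 K.
Lateral area A = 2πrL = 2π×5.23×10⁻³×0.125 = 4.10763×10⁻³ m².
Net radiated power P_net = εσA(T⁴ − T₀⁴) = 0.228×5.670×10⁻⁸×4.10763×10⁻³×(1134.0⁴ − 279.7⁴).
T⁴ − T₀⁴ = 1.65368×10¹² − 6.12026×10⁹ = 1.64756×10¹² K⁴, so P_net = 87.5 W.

Net loss ≈ 87.5 W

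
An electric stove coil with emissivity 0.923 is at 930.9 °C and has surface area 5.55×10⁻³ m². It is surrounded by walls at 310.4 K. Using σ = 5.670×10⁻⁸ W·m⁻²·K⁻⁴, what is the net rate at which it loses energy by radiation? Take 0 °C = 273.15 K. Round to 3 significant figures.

T = 930.9 °C + 273.15 = 1204.05 K.
Area A = 5.55×10⁻³ m².
Net radiated power P_net = εσA(T⁴ − T₀⁴) = 0.923×5.670×10⁻⁸×5.55×10⁻³×(1204.05⁴ − 310.4⁴).
T⁴ − T₀⁴ = 2.10174×10¹² − 9.28297×10⁹ = 2.09246×10¹² K⁴, so P_net = 608 W.

Net loss ≈ 608 W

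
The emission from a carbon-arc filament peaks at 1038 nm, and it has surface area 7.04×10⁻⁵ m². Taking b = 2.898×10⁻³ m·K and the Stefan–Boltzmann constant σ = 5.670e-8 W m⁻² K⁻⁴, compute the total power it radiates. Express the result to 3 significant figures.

P ≈ 243 W

Wien's law: T = b/λ_max = 2.898×10⁻³/1.038×10⁻⁶ = 2791.91 K.
Area A = 7.04×10⁻⁵ m².
Then P = σAT⁴ = 5.670×10⁻⁸×7.04×10⁻⁵×(2791.91)⁴ = 243 W.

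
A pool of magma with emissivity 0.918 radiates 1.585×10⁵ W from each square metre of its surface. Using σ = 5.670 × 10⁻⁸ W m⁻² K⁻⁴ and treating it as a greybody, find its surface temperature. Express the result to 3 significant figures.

T ≈ 1.32×10³ K

I = εσT⁴, so T = (I/εσ)^(1/4) = (1.585×10⁵/(0.918×5.670×10⁻⁸))^(1/4) = 1.32×10³ K.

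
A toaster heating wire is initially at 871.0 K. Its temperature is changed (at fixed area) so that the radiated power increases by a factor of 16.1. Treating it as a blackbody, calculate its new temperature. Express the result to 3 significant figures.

P ∝ T⁴, so T₂/T₁ = (P₂/P₁)^(1/4) = (16.1)^(1/4) = 2.00312.
T₂ = 871.0 × 2.00312 = 1.74×10³ K.

T₂ ≈ 1.74×10³ K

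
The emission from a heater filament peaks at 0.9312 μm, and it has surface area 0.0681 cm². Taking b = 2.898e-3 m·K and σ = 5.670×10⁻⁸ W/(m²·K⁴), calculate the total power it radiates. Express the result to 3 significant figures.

P ≈ 36.2 W

Wien's law: T = b/λ_max = 2.898×10⁻³/9.312×10⁻⁷ = 3112.11 K.
Area A = 0.0681 cm² = 6.81×10⁻⁶ m².
Then P = σAT⁴ = 5.670×10⁻⁸×6.81×10⁻⁶×(3112.11)⁴ = 36.2 W.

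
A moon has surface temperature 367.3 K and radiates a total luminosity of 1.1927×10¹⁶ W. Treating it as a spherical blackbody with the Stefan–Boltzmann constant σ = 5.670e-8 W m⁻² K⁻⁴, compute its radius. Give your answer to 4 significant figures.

L = 4πR²σT⁴ ⇒ R = √(L/(4πσT⁴)).
σT⁴ = 1031.97 W/m², so R = √(1.1927×10¹⁶/(4π×1031.97)) = 9.590×10⁵ m.

R ≈ 9.590×10⁵ m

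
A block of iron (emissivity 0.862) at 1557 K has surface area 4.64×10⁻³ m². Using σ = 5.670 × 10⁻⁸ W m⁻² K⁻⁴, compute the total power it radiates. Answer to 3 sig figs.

P ≈ 1.33×10³ W

Area A = 4.64×10⁻³ m².
P = εσAT⁴ = 0.862 × 5.670×10⁻⁸ × 4.64×10⁻³ × (1557)⁴ = 1.33×10³ W.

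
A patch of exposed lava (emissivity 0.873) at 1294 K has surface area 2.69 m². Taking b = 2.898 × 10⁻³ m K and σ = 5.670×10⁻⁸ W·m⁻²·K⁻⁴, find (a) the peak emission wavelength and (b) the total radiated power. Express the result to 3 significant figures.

λ_max ≈ 2.24 μm; P ≈ 3.73×10⁵ W

(a) λ_max = b/T = 2.898×10⁻³/1294 = 2.240×10⁻⁶ m = 2.24 μm.
Area A = 2.69 m².
(b) P = εσAT⁴ = 0.873×5.670×10⁻⁸×2.69×(1294)⁴ = 3.73×10⁵ W.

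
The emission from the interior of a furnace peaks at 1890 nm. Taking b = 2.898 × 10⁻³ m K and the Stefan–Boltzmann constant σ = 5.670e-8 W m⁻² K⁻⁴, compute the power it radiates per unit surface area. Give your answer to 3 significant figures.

Wien's law: T = b/λ_max = 2.898×10⁻³/1.890×10⁻⁶ = 1533.33 K.
Then I = σT⁴ = 5.670×10⁻⁸×(1533.33)⁴ = 3.13×10⁵ W/m².

I ≈ 3.13×10⁵ W/m²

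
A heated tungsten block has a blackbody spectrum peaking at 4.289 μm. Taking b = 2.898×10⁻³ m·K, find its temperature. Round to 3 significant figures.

Wien's law gives T = b/λ_max = (2.898×10⁻³ m·K)/(4.289×10⁻⁶ m) = 676 K.

T ≈ 676 K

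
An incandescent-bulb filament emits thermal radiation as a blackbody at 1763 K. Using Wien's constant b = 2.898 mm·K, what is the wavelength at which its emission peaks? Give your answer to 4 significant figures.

λ_max ≈ 1644 nm

Wien's displacement law: λ_max = b/T = (2.898×10⁻³ m·K)/(1763 K) = 1.6438×10⁻⁶ m.
That is 1644 nm, in the infrared range.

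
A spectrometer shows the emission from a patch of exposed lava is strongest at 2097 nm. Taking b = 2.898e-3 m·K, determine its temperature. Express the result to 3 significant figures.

Wien's law gives T = b/λ_max = (2.898×10⁻³ m·K)/(2.097×10⁻⁶ m) = 1.38×10³ K.

T ≈ 1.38×10³ K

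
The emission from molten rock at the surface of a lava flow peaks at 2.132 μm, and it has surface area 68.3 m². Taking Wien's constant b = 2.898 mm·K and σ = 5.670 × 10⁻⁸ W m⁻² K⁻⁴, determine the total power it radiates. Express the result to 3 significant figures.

Wien's law: T = b/λ_max = 2.898×10⁻³/2.132×10⁻⁶ = 1359.29 K.
Area A = 68.3 m².
Then P = σAT⁴ = 5.670×10⁻⁸×68.3×(1359.29)⁴ = 1.32×10⁷ W.

P ≈ 1.32×10⁷ W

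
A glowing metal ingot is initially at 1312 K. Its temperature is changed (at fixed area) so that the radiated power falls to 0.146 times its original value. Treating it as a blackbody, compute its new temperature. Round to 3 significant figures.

T₂ ≈ 811 K

P ∝ T⁴, so T₂/T₁ = (P₂/P₁)^(1/4) = (0.146)^(1/4) = 0.618142.
T₂ = 1312 × 0.618142 = 811 K.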